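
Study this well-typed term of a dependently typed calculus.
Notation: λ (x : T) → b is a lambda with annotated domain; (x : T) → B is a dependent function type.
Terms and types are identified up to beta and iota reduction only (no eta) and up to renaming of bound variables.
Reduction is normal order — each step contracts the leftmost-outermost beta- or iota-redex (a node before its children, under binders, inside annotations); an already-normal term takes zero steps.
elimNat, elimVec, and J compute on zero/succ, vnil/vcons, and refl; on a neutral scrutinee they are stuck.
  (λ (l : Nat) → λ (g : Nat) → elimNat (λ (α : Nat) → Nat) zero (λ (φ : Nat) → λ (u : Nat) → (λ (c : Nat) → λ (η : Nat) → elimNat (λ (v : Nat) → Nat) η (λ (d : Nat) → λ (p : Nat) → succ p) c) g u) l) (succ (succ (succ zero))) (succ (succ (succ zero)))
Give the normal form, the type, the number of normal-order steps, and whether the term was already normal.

normal form:
  succ (succ (succ (succ (succ (succ (succ (succ (succ zero))))))))
the term's type:
  Nat
steps to reach normal form (normal order): 48
already normal: no
first contracted redex: a beta-redex


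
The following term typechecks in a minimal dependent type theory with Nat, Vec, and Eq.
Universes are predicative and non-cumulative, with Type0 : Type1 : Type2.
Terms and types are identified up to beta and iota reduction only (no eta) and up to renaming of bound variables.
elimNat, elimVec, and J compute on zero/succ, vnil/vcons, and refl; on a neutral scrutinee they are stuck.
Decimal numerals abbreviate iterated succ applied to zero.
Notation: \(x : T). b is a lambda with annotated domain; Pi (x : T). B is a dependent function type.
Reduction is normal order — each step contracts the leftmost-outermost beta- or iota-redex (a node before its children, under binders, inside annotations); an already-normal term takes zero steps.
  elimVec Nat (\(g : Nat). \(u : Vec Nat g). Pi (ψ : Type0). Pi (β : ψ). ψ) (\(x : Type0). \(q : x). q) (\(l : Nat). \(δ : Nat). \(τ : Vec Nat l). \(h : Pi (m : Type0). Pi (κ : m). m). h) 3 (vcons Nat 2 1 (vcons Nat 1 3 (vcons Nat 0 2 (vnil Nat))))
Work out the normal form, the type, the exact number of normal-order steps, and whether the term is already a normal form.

resulting normal form:
  \(g : Type0). \(u : g). u
the term's type:
  Pi (g : Type0). Pi (u : g). g
reduction steps (normal order): 16
started in normal form: no
first redex: an elimVec iota-redex


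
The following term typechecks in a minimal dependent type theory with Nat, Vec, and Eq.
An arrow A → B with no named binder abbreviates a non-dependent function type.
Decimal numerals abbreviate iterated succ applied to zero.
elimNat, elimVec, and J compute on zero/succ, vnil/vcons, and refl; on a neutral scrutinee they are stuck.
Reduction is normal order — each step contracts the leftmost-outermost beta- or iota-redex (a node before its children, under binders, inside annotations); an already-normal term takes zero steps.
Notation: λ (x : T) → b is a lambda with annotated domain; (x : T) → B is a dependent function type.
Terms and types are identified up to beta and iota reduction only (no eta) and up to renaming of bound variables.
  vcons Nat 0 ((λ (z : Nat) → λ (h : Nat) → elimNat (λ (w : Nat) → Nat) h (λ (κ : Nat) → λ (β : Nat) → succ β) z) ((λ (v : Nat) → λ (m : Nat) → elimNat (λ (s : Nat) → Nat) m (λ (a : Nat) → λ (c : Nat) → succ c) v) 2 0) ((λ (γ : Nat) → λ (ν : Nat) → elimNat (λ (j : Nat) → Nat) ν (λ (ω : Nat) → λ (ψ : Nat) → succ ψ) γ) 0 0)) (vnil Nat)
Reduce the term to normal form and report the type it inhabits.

reduced normal form:
  vcons Nat 0 2 (vnil Nat)
type:
  Vec Nat 1
observation: reduction starts at a beta-redex, and 21 normal-order steps reach the normal form.


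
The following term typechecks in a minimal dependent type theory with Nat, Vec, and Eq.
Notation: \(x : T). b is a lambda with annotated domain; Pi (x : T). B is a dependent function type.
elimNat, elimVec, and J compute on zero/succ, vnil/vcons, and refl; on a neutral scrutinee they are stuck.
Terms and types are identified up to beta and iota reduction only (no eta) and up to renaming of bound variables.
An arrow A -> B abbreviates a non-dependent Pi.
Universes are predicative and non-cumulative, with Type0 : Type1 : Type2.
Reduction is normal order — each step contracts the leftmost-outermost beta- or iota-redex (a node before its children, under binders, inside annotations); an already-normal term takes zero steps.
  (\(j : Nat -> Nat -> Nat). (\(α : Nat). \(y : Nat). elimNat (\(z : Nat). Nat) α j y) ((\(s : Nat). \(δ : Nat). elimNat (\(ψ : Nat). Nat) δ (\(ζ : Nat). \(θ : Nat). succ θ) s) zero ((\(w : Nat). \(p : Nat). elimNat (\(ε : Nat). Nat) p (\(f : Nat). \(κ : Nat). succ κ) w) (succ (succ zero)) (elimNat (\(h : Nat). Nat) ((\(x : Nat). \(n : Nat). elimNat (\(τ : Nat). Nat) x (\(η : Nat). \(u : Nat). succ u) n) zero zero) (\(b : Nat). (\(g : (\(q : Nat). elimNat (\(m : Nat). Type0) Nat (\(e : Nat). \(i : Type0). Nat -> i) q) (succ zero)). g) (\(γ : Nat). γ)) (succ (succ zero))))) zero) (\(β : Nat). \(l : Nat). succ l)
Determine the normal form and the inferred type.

reduced normal form:
  succ (succ zero)
type:
  Nat
observation: 28 normal-order steps separate the term from its normal form.


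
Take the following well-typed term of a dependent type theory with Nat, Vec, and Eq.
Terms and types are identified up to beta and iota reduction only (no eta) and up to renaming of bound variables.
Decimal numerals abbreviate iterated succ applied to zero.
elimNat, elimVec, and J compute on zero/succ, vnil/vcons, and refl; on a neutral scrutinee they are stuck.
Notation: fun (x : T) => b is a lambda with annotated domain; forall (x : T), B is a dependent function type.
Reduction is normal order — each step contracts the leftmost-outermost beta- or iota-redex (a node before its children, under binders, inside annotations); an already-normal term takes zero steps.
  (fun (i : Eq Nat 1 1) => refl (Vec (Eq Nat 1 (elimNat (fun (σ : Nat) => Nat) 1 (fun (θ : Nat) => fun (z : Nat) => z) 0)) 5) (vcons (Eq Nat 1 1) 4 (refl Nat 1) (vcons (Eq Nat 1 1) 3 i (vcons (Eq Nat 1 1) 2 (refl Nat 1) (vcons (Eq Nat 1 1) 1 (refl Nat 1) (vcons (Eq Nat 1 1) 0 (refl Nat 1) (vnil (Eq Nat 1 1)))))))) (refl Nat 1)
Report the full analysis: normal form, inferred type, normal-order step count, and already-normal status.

normal form:
  refl (Vec (Eq Nat 1 1) 5) (vcons (Eq Nat 1 1) 4 (refl Nat 1) (vcons (Eq Nat 1 1) 3 (refl Nat 1) (vcons (Eq Nat 1 1) 2 (refl Nat 1) (vcons (Eq Nat 1 1) 1 (refl Nat 1) (vcons (Eq Nat 1 1) 0 (refl Nat 1) (vnil (Eq Nat 1 1)))))))
the term's type:
  Eq (Vec (Eq Nat 1 1) 5) (vcons (Eq Nat 1 1) 4 (refl Nat 1) (vcons (Eq Nat 1 1) 3 (refl Nat 1) (vcons (Eq Nat 1 1) 2 (refl Nat 1) (vcons (Eq Nat 1 1) 1 (refl Nat 1) (vcons (Eq Nat 1 1) 0 (refl Nat 1) (vnil (Eq Nat 1 1))))))) (vcons (Eq Nat 1 1) 4 (refl Nat 1) (vcons (Eq Nat 1 1) 3 (refl Nat 1) (vcons (Eq Nat 1 1) 2 (refl Nat 1) (vcons (Eq Nat 1 1) 1 (refl Nat 1) (vcons (Eq Nat 1 1) 0 (refl Nat 1) (vnil (Eq Nat 1 1)))))))
steps to reach normal form (normal order): 2
already normal: no
first contracted redex: a beta-redex


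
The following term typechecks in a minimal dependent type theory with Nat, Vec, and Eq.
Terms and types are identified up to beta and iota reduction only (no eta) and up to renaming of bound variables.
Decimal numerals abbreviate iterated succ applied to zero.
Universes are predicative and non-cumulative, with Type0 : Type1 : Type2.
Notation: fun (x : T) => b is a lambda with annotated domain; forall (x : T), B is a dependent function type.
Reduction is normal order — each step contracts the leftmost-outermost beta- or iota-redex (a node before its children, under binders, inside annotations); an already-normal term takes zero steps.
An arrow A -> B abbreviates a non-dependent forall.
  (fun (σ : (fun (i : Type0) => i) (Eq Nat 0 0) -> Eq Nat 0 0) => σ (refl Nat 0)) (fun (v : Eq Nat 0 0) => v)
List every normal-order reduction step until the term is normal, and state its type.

reduction (normal order):
  (fun (σ : (fun (i : Type0) => i) (Eq Nat 0 0) -> Eq Nat 0 0) => σ (refl Nat 0)) (fun (v : Eq Nat 0 0) => v)
  ~> (fun (σ : Eq Nat 0 0) => σ) (refl Nat 0)
  ~> refl Nat 0
inferred type:
  Eq Nat 0 0


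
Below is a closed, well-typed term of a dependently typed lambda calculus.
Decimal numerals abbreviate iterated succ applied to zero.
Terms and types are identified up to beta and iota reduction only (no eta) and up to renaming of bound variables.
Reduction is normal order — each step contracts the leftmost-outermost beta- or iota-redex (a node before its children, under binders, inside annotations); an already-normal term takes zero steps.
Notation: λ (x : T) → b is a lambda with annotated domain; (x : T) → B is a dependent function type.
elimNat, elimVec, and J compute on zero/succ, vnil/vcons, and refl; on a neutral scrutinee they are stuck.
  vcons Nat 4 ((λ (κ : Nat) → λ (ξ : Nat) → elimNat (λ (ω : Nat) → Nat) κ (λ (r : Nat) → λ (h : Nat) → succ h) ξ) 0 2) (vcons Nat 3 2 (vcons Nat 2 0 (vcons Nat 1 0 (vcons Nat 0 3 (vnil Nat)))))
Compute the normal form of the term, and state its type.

normal form:
  vcons Nat 4 2 (vcons Nat 3 2 (vcons Nat 2 0 (vcons Nat 1 0 (vcons Nat 0 3 (vnil Nat)))))
type:
  Vec Nat 5


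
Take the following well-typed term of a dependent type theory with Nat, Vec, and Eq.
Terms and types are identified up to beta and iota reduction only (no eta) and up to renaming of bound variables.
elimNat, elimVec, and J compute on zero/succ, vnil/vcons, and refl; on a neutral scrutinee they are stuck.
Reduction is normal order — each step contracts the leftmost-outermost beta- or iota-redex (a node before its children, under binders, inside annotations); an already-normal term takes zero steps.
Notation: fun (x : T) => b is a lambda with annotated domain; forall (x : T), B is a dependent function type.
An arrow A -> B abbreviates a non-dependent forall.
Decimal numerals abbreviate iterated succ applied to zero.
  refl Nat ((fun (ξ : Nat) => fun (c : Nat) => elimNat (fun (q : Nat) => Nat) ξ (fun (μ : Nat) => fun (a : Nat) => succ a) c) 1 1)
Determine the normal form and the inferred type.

resulting normal form:
  refl Nat 2
the term's type:
  Eq Nat 2 2
observation: the first redex contracted is a beta-redex; the normal form is reached in 6 normal-order steps.


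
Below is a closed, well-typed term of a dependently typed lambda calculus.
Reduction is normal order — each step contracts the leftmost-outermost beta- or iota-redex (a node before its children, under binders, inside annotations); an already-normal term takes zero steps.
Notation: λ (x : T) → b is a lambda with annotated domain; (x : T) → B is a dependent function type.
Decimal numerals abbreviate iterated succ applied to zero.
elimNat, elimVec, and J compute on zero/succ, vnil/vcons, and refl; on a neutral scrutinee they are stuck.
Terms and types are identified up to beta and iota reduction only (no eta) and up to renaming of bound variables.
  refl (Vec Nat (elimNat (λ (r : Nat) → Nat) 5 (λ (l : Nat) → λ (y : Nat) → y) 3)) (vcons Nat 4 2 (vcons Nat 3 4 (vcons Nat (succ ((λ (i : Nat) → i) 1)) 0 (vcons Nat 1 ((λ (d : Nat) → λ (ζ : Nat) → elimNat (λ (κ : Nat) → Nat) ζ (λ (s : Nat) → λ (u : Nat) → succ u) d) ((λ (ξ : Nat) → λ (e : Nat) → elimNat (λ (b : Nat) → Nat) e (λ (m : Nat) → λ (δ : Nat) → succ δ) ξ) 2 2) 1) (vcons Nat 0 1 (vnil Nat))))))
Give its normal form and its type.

reduced normal form:
  refl (Vec Nat 5) (vcons Nat 4 2 (vcons Nat 3 4 (vcons Nat 2 0 (vcons Nat 1 5 (vcons Nat 0 1 (vnil Nat))))))
the term's type:
  Eq (Vec Nat 5) (vcons Nat 4 2 (vcons Nat 3 4 (vcons Nat 2 0 (vcons Nat 1 5 (vcons Nat 0 1 (vnil Nat)))))) (vcons Nat 4 2 (vcons Nat 3 4 (vcons Nat 2 0 (vcons Nat 1 5 (vcons Nat 0 1 (vnil Nat))))))


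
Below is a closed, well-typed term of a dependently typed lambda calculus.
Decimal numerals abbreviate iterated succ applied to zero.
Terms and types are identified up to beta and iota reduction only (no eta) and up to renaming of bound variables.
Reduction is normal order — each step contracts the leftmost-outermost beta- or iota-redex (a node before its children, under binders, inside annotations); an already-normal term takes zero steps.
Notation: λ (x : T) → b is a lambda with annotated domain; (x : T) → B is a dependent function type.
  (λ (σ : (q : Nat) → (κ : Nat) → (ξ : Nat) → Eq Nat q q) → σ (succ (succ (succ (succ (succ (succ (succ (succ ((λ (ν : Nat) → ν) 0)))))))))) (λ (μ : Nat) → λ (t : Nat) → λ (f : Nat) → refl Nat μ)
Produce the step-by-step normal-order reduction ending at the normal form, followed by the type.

normal-order reduction:
  (λ (σ : (q : Nat) → (κ : Nat) → (ξ : Nat) → Eq Nat q q) → σ (succ (succ (succ (succ (succ (succ (succ (succ ((λ (ν : Nat) → ν) 0)))))))))) (λ (μ : Nat) → λ (t : Nat) → λ (f : Nat) → refl Nat μ)
  ~> (λ (σ : Nat) → λ (q : Nat) → λ (κ : Nat) → refl Nat σ) (succ (succ (succ (succ (succ (succ (succ (succ ((λ (ξ : Nat) → ξ) 0)))))))))
  ~> λ (σ : Nat) → λ (q : Nat) → refl Nat (succ (succ (succ (succ (succ (succ (succ (succ ((λ (κ : Nat) → κ) 0)))))))))
  ~> λ (σ : Nat) → λ (q : Nat) → refl Nat 8
type:
  (σ : Nat) → (q : Nat) → Eq Nat 8 8


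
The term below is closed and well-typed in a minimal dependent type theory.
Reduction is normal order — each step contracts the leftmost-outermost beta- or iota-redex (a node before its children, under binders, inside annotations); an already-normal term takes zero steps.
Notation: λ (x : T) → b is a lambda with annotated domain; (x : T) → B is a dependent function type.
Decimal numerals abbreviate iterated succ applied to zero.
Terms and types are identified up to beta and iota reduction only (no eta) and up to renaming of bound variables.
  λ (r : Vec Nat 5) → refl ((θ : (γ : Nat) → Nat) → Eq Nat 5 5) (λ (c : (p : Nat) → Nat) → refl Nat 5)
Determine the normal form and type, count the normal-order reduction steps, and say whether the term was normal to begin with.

normal form:
  λ (r : Vec Nat 5) → refl ((θ : (γ : Nat) → Nat) → Eq Nat 5 5) (λ (c : (p : Nat) → Nat) → refl Nat 5)
inferred type:
  (r : Vec Nat 5) → Eq ((θ : (γ : Nat) → Nat) → Eq Nat 5 5) (λ (c : (p : Nat) → Nat) → refl Nat 5) (λ (h : (y : Nat) → Nat) → refl Nat 5)
normal-order step count: 0
already normal: yes


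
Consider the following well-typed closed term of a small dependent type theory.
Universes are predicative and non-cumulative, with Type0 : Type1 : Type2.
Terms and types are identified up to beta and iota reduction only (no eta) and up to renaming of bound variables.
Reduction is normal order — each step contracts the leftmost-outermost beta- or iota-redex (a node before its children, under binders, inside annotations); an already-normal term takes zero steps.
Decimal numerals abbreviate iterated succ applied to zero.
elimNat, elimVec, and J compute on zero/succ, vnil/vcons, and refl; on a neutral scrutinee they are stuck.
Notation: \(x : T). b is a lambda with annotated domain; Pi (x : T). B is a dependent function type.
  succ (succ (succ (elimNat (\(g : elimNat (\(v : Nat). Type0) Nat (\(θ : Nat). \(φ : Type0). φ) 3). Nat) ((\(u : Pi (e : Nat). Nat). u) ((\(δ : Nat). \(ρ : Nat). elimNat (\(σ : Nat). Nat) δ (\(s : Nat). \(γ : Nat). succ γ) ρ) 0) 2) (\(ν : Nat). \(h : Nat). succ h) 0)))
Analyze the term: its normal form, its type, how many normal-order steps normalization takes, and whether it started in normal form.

reduced normal form:
  5
the term's type:
  Nat
reduction steps (normal order): 11
term was already normal: no
first contracted redex: an elimNat iota-redex


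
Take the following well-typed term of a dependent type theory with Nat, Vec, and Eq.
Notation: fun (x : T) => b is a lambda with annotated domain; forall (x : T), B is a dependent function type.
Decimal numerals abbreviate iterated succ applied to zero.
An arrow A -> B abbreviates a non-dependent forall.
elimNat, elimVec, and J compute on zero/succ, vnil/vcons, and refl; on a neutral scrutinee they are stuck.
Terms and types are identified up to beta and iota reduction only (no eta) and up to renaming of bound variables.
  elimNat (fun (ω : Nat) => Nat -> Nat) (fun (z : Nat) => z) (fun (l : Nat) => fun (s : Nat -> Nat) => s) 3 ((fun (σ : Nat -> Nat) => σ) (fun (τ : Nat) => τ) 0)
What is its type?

type:
  Nat


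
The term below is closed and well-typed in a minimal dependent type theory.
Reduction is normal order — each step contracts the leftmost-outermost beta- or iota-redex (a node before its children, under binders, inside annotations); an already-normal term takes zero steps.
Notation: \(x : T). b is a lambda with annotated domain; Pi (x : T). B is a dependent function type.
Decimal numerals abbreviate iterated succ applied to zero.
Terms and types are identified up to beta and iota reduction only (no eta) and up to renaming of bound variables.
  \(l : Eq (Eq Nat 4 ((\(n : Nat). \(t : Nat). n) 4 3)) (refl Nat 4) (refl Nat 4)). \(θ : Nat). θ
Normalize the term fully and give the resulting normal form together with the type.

resulting normal form:
  \(l : Eq (Eq Nat 4 4) (refl Nat 4) (refl Nat 4)). \(n : Nat). n
inferred type:
  Pi (l : Eq (Eq Nat 4 4) (refl Nat 4) (refl Nat 4)). Pi (n : Nat). Nat


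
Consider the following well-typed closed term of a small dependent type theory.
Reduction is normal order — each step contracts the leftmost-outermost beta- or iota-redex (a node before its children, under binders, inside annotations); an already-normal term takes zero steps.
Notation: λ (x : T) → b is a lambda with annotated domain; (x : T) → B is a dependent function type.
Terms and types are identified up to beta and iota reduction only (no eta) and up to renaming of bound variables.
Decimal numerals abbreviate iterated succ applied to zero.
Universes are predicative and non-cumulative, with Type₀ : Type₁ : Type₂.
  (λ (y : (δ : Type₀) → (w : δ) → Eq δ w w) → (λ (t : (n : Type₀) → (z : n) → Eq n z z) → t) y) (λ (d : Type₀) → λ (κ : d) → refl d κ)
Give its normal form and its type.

resulting normal form:
  λ (y : Type₀) → λ (δ : y) → refl y δ
the term's type:
  (y : Type₀) → (δ : y) → Eq y δ δ
observation: 2 normal-order steps normalize the term, beginning with a beta-redex.


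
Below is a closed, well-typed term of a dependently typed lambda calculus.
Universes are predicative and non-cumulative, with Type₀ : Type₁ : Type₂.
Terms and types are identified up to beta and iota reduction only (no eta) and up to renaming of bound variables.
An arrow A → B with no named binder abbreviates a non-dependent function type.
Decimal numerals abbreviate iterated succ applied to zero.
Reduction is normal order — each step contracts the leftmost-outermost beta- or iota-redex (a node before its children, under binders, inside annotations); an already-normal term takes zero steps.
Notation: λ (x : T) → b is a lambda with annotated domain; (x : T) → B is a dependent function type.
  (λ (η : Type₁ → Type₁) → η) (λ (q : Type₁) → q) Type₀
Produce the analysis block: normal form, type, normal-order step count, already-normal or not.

reduced normal form:
  Type₀
inferred type:
  Type₁
reduction steps (normal order): 2
started in normal form: no
first redex: a beta-redex


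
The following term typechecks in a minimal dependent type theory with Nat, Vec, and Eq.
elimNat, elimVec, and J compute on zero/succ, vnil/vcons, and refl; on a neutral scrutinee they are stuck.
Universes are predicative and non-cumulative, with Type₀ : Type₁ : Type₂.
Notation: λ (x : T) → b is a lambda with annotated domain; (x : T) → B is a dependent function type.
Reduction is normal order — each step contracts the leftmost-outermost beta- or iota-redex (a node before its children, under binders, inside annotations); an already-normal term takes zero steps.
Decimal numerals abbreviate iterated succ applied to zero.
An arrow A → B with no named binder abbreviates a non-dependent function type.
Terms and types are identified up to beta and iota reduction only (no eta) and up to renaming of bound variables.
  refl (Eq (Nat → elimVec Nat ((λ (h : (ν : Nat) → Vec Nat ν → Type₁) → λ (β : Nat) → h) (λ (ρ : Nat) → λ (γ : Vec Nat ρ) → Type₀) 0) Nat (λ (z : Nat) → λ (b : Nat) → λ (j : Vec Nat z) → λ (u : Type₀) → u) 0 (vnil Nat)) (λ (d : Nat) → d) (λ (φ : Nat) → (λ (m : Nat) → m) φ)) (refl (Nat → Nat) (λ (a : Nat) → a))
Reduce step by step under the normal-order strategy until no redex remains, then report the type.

reduction (normal order):
  refl (Eq (Nat → elimVec Nat ((λ (h : (ν : Nat) → Vec Nat ν → Type₁) → λ (β : Nat) → h) (λ (ρ : Nat) → λ (γ : Vec Nat ρ) → Type₀) 0) Nat (λ (z : Nat) → λ (b : Nat) → λ (j : Vec Nat z) → λ (u : Type₀) → u) 0 (vnil Nat)) (λ (d : Nat) → d) (λ (φ : Nat) → (λ (m : Nat) → m) φ)) (refl (Nat → Nat) (λ (a : Nat) → a))
  ~> refl (Eq (Nat → Nat) (λ (h : Nat) → h) (λ (ν : Nat) → (λ (β : Nat) → β) ν)) (refl (Nat → Nat) (λ (ρ : Nat) → ρ))
  ~> refl (Eq (Nat → Nat) (λ (h : Nat) → h) (λ (ν : Nat) → ν)) (refl (Nat → Nat) (λ (β : Nat) → β))
the term's type:
  Eq (Eq (Nat → Nat) (λ (h : Nat) → h) (λ (ν : Nat) → ν)) (refl (Nat → Nat) (λ (β : Nat) → β)) (refl (Nat → Nat) (λ (ρ : Nat) → ρ))


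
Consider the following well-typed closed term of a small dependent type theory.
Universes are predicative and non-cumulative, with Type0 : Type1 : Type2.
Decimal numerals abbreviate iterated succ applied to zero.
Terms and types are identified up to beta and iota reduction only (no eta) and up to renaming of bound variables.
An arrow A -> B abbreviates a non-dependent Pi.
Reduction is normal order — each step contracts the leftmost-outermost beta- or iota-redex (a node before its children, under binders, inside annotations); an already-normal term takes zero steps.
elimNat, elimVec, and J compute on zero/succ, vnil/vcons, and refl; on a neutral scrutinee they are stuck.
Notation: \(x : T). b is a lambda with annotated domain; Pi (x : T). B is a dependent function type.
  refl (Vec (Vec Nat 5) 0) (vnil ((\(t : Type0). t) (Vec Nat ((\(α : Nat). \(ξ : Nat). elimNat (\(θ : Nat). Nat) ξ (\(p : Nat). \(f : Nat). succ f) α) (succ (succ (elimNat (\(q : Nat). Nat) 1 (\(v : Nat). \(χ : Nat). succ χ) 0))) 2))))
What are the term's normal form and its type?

reduced normal form:
  refl (Vec (Vec Nat 5) 0) (vnil (Vec Nat 5))
the term's type:
  Eq (Vec (Vec Nat 5) 0) (vnil (Vec Nat 5)) (vnil (Vec Nat 5))
observation: the first redex contracted is a beta-redex; the normal form is reached in 14 normal-order steps.


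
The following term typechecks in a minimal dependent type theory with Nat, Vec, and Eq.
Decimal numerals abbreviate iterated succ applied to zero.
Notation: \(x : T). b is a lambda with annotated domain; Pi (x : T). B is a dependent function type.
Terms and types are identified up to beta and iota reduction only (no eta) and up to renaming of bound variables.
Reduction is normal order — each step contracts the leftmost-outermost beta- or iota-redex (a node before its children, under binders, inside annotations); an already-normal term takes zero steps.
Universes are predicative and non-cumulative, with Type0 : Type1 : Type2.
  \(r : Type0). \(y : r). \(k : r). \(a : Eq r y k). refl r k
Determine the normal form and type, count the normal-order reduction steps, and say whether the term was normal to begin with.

normal form:
  \(r : Type0). \(y : r). \(k : r). \(a : Eq r y k). refl r k
the term's type:
  Pi (r : Type0). Pi (y : r). Pi (k : r). Pi (a : Eq r y k). Eq r k k
reduction steps (normal order): 0
term was already normal: yes


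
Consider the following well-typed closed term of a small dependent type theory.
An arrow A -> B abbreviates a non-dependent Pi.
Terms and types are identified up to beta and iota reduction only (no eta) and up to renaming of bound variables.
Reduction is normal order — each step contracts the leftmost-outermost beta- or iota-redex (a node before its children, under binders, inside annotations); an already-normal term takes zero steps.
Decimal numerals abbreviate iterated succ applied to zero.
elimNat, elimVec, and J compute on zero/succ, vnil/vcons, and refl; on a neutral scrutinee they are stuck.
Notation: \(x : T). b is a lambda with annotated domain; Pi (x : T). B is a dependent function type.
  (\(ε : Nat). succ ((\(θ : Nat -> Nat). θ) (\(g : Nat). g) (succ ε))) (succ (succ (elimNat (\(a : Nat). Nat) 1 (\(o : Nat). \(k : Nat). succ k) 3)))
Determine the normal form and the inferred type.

resulting normal form:
  8
type:
  Nat


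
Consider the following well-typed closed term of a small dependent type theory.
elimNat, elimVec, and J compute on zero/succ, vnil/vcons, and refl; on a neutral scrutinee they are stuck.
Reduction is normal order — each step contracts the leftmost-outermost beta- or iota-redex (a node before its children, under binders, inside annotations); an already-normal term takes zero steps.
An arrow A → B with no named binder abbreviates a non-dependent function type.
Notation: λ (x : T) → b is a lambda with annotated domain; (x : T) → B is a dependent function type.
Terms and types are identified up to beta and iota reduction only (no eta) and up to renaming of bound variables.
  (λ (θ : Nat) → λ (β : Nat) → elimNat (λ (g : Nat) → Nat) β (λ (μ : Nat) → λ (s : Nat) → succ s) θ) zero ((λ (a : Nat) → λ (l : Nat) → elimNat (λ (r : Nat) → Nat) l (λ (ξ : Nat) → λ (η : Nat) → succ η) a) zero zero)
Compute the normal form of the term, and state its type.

reduced normal form:
  zero
inferred type:
  Nat


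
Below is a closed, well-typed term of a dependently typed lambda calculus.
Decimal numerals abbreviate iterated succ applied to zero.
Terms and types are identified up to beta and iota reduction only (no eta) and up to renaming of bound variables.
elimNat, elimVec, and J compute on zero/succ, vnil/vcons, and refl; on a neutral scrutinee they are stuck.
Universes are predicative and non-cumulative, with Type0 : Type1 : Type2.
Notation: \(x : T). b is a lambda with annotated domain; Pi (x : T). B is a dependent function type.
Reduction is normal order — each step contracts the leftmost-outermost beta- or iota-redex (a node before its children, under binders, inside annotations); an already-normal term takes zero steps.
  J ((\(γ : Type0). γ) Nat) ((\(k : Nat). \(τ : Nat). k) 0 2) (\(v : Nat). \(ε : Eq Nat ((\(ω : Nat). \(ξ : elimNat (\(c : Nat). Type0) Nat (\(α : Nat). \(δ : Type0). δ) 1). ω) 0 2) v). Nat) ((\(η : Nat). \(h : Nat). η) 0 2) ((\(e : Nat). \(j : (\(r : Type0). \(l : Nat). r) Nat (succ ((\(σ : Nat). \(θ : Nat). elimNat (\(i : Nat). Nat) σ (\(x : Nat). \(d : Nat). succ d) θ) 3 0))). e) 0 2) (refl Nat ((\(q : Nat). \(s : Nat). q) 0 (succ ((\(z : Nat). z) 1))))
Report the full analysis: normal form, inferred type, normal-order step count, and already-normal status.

reduced normal form:
  0
inferred type:
  Nat
reduction steps (normal order): 3
already normal: no
first redex: a J iota-redex


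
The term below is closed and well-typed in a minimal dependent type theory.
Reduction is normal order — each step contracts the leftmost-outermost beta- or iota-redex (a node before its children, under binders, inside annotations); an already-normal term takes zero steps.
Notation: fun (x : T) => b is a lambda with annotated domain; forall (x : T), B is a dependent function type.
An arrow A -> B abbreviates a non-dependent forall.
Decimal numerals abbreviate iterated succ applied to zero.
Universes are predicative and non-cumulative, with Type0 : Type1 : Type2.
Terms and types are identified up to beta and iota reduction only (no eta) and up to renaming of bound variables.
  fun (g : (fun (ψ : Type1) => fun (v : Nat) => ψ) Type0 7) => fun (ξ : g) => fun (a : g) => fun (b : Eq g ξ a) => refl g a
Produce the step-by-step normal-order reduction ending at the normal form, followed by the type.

normal-order reduction:
  fun (g : (fun (ψ : Type1) => fun (v : Nat) => ψ) Type0 7) => fun (ξ : g) => fun (a : g) => fun (b : Eq g ξ a) => refl g a
  ~> fun (g : (fun (ψ : Nat) => Type0) 7) => fun (v : g) => fun (ξ : g) => fun (a : Eq g v ξ) => refl g ξ
  ~> fun (g : Type0) => fun (ψ : g) => fun (v : g) => fun (ξ : Eq g ψ v) => refl g v
type:
  forall (g : Type0), forall (ψ : g), forall (v : g), Eq g ψ v -> Eq g v v


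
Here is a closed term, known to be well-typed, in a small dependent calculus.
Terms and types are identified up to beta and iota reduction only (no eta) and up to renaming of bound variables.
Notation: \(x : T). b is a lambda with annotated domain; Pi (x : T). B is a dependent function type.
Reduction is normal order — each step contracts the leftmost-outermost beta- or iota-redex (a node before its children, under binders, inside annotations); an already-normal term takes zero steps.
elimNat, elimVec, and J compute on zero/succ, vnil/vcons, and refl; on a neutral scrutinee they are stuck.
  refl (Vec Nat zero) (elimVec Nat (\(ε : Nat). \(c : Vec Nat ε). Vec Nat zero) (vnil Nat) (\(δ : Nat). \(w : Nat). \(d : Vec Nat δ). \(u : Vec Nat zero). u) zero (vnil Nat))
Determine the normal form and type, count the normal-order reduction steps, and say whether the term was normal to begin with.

normal form:
  refl (Vec Nat zero) (vnil Nat)
type:
  Eq (Vec Nat zero) (vnil Nat) (vnil Nat)
reduction steps (normal order): 1
already normal: no
first redex: an elimVec iota-redex


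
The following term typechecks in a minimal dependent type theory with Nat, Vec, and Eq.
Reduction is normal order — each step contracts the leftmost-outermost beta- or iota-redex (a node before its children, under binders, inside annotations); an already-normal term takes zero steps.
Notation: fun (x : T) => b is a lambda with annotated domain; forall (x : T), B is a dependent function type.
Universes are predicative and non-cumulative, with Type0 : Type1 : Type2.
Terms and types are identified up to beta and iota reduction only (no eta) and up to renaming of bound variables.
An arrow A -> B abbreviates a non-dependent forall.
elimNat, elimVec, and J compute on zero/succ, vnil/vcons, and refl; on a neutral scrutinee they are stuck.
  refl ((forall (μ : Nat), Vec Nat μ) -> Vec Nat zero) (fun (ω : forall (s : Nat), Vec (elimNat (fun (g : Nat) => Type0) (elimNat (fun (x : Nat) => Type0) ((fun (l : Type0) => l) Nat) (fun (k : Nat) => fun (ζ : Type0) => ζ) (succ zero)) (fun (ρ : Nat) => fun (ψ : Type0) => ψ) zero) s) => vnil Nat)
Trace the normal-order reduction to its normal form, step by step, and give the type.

reduction (normal order):
  refl ((forall (μ : Nat), Vec Nat μ) -> Vec Nat zero) (fun (ω : forall (s : Nat), Vec (elimNat (fun (g : Nat) => Type0) (elimNat (fun (x : Nat) => Type0) ((fun (l : Type0) => l) Nat) (fun (k : Nat) => fun (ζ : Type0) => ζ) (succ zero)) (fun (ρ : Nat) => fun (ψ : Type0) => ψ) zero) s) => vnil Nat)
  ~> refl ((forall (μ : Nat), Vec Nat μ) -> Vec Nat zero) (fun (ω : forall (s : Nat), Vec (elimNat (fun (g : Nat) => Type0) ((fun (x : Type0) => x) Nat) (fun (l : Nat) => fun (k : Type0) => k) (succ zero)) s) => vnil Nat)
  ~> refl ((forall (μ : Nat), Vec Nat μ) -> Vec Nat zero) (fun (ω : forall (s : Nat), Vec ((fun (g : Nat) => fun (x : Type0) => x) zero (elimNat (fun (l : Nat) => Type0) ((fun (k : Type0) => k) Nat) (fun (ζ : Nat) => fun (ρ : Type0) => ρ) zero)) s) => vnil Nat)
  ~> refl ((forall (μ : Nat), Vec Nat μ) -> Vec Nat zero) (fun (ω : forall (s : Nat), Vec ((fun (g : Type0) => g) (elimNat (fun (x : Nat) => Type0) ((fun (l : Type0) => l) Nat) (fun (k : Nat) => fun (ζ : Type0) => ζ) zero)) s) => vnil Nat)
  ~> refl ((forall (μ : Nat), Vec Nat μ) -> Vec Nat zero) (fun (ω : forall (s : Nat), Vec (elimNat (fun (g : Nat) => Type0) ((fun (x : Type0) => x) Nat) (fun (l : Nat) => fun (k : Type0) => k) zero) s) => vnil Nat)
  ~> refl ((forall (μ : Nat), Vec Nat μ) -> Vec Nat zero) (fun (ω : forall (s : Nat), Vec ((fun (g : Type0) => g) Nat) s) => vnil Nat)
  ~> refl ((forall (μ : Nat), Vec Nat μ) -> Vec Nat zero) (fun (ω : forall (s : Nat), Vec Nat s) => vnil Nat)
type:
  Eq ((forall (μ : Nat), Vec Nat μ) -> Vec Nat zero) (fun (ω : forall (s : Nat), Vec Nat s) => vnil Nat) (fun (g : forall (x : Nat), Vec Nat x) => vnil Nat)


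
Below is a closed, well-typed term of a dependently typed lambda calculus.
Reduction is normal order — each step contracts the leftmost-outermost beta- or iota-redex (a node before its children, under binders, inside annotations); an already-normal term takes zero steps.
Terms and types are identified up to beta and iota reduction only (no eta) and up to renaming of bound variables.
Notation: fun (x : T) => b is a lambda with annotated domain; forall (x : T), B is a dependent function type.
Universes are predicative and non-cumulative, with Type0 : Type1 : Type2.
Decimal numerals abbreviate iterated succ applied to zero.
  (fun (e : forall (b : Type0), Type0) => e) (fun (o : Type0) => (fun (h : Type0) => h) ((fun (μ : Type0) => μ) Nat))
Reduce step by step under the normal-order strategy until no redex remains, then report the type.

normal-order reduction sequence:
  (fun (e : forall (b : Type0), Type0) => e) (fun (o : Type0) => (fun (h : Type0) => h) ((fun (μ : Type0) => μ) Nat))
  ~> fun (e : Type0) => (fun (b : Type0) => b) ((fun (o : Type0) => o) Nat)
  ~> fun (e : Type0) => (fun (b : Type0) => b) Nat
  ~> fun (e : Type0) => Nat
type:
  forall (e : Type0), Type0


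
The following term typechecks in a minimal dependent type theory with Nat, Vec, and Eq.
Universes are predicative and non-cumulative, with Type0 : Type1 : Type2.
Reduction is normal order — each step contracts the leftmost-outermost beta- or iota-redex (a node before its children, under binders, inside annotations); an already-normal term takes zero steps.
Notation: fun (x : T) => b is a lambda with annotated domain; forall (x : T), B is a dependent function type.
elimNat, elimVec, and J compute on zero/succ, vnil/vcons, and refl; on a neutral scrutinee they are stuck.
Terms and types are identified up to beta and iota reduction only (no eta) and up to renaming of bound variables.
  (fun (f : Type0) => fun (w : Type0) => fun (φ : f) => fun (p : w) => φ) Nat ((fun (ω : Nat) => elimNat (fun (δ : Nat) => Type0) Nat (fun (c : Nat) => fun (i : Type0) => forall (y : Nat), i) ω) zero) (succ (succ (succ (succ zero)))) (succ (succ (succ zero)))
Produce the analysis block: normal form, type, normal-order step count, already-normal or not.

reduced normal form:
  succ (succ (succ (succ zero)))
the term's type:
  Nat
normal-order step count: 4
already normal: no
first redex: a beta-redex


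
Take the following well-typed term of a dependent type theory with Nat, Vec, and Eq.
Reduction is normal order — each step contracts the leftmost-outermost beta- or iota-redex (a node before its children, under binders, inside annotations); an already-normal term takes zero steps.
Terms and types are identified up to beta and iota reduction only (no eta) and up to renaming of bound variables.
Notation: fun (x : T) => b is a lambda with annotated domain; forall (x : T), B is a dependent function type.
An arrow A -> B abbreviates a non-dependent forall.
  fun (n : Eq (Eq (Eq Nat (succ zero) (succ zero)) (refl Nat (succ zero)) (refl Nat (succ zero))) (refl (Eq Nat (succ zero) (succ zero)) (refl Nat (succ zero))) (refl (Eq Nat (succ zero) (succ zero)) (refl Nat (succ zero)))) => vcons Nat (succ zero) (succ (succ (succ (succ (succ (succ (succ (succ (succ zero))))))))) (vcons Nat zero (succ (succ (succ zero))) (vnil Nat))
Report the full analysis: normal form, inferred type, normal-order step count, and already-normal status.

resulting normal form:
  fun (n : Eq (Eq (Eq Nat (succ zero) (succ zero)) (refl Nat (succ zero)) (refl Nat (succ zero))) (refl (Eq Nat (succ zero) (succ zero)) (refl Nat (succ zero))) (refl (Eq Nat (succ zero) (succ zero)) (refl Nat (succ zero)))) => vcons Nat (succ zero) (succ (succ (succ (succ (succ (succ (succ (succ (succ zero))))))))) (vcons Nat zero (succ (succ (succ zero))) (vnil Nat))
inferred type:
  Eq (Eq (Eq Nat (succ zero) (succ zero)) (refl Nat (succ zero)) (refl Nat (succ zero))) (refl (Eq Nat (succ zero) (succ zero)) (refl Nat (succ zero))) (refl (Eq Nat (succ zero) (succ zero)) (refl Nat (succ zero))) -> Vec Nat (succ (succ zero))
normal-order step count: 0
term was already normal: yes


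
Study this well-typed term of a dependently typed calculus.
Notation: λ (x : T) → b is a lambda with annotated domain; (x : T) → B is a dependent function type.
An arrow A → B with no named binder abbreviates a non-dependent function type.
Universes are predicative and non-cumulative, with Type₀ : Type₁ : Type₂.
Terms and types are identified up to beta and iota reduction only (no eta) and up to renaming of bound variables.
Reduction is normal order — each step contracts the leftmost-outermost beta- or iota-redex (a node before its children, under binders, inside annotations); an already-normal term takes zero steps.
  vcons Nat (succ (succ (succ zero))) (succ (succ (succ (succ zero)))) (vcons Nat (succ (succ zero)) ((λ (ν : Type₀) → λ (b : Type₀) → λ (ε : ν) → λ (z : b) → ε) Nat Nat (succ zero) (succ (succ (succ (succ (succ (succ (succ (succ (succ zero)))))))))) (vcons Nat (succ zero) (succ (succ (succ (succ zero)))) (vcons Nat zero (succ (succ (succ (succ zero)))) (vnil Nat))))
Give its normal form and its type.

reduced normal form:
  vcons Nat (succ (succ (succ zero))) (succ (succ (succ (succ zero)))) (vcons Nat (succ (succ zero)) (succ zero) (vcons Nat (succ zero) (succ (succ (succ (succ zero)))) (vcons Nat zero (succ (succ (succ (succ zero)))) (vnil Nat))))
the term's type:
  Vec Nat (succ (succ (succ (succ zero))))
observation: contracting a beta-redex first, the term normalizes in 4 steps.


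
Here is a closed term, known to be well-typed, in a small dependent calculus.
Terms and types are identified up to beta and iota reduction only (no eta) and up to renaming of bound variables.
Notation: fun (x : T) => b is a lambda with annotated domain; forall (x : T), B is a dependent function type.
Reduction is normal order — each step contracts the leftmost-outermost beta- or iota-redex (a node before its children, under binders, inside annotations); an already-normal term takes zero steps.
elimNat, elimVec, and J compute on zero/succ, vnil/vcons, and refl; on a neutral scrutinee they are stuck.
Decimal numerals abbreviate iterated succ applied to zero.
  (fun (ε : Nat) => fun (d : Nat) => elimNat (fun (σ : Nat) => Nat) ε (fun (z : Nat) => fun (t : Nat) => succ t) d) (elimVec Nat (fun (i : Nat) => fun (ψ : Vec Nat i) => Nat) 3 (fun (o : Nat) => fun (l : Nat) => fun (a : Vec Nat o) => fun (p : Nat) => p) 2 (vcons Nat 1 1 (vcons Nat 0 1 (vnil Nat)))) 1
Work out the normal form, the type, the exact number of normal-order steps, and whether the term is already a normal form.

normal form:
  4
inferred type:
  Nat
reduction steps (normal order): 17
term was already normal: no
first contracted redex: a beta-redex


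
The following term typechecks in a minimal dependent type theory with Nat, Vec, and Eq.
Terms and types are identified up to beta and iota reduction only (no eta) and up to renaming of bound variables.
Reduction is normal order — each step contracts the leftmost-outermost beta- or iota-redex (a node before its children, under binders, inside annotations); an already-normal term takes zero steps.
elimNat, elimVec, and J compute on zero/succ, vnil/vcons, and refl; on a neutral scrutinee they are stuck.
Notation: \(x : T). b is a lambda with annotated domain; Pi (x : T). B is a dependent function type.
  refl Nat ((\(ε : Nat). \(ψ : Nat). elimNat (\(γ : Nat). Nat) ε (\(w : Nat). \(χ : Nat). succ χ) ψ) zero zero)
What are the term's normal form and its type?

reduced normal form:
  refl Nat zero
inferred type:
  Eq Nat zero zero
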